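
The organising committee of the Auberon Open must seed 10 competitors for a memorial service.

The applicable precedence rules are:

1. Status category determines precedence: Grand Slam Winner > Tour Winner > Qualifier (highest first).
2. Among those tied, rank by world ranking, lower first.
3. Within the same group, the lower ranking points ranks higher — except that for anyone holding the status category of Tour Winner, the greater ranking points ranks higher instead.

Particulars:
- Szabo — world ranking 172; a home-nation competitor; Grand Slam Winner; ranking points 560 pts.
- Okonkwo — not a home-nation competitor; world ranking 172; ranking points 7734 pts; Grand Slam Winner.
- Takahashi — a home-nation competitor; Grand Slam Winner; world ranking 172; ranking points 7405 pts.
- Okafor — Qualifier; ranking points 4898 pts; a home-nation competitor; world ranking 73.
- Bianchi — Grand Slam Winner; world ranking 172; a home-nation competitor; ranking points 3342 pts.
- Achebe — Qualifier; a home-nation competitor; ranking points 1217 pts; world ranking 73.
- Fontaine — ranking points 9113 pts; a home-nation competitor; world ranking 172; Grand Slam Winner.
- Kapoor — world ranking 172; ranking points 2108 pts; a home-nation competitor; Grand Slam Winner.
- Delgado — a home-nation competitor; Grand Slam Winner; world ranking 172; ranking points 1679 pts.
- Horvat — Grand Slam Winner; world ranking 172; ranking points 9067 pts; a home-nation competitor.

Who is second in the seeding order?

By status category: Szabo, Delgado, Kapoor, Bianchi, Takahashi, Okonkwo, Horvat and Fontaine (Grand Slam Winner); then Achebe and Okafor (Qualifier).
Szabo, Delgado, Kapoor, Bianchi, Takahashi, Okonkwo, Horvat and Fontaine all have world ranking 172, so the next rule applies.
Among Szabo, Delgado, Kapoor, Bianchi, Takahashi, Okonkwo, Horvat and Fontaine, by ranking points (lower first): Szabo (560 pts) before Delgado (1679 pts) before Kapoor (2108 pts) before Bianchi (3342 pts) before Takahashi (7405 pts) before Okonkwo (7734 pts) before Horvat (9067 pts) before Fontaine (9113 pts).
Achebe and Okafor both have world ranking 73, so the next rule applies.
Among Achebe and Okafor, by ranking points (lower first): Achebe (1217 pts) before Okafor (4898 pts).
Order: Szabo, Delgado, Kapoor, Bianchi, Takahashi, Okonkwo, Horvat, Fontaine, Achebe, Okafor.

Delgado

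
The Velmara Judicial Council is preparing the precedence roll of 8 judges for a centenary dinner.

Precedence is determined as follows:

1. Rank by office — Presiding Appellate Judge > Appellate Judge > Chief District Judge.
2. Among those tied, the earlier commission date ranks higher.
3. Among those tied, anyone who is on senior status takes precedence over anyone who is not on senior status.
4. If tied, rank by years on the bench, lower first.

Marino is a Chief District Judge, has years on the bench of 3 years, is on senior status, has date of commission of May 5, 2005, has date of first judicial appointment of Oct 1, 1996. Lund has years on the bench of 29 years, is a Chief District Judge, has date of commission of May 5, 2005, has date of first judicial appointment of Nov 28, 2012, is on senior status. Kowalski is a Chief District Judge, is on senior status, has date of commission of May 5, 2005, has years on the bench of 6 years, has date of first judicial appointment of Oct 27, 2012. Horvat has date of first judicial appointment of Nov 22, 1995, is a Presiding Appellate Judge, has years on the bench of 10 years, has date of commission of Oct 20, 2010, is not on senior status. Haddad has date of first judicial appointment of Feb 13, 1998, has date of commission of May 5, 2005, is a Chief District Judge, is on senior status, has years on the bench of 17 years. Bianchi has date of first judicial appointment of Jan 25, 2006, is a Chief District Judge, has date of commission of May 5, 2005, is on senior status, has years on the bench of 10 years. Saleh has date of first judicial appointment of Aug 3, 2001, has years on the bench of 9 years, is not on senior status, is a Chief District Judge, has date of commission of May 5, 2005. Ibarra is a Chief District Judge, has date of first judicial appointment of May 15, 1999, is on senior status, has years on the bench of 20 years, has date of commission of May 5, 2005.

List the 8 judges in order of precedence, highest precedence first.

By office: Horvat (Presiding Appellate Judge); then Marino, Kowalski, Bianchi, Haddad, Ibarra, Lund and Saleh (Chief District Judge).
Marino, Kowalski, Bianchi, Haddad, Ibarra, Lund and Saleh all have date of commission May 5, 2005, so the next rule applies.
Among Marino, Kowalski, Bianchi, Haddad, Ibarra, Lund and Saleh, on senior status before not on senior status: Marino, Kowalski, Bianchi, Haddad, Ibarra and Lund (on senior status) before Saleh (not on senior status).
Among Marino, Kowalski, Bianchi, Haddad, Ibarra and Lund, by years on the bench (lower first): Marino (3 years) before Kowalski (6 years) before Bianchi (10 years) before Haddad (17 years) before Ibarra (20 years) before Lund (29 years).
Full order: Horvat, Marino, Kowalski, Bianchi, Haddad, Ibarra, Lund, Saleh.

Horvat, Marino, Kowalski, Bianchi, Haddad, Ibarra, Lund, Saleh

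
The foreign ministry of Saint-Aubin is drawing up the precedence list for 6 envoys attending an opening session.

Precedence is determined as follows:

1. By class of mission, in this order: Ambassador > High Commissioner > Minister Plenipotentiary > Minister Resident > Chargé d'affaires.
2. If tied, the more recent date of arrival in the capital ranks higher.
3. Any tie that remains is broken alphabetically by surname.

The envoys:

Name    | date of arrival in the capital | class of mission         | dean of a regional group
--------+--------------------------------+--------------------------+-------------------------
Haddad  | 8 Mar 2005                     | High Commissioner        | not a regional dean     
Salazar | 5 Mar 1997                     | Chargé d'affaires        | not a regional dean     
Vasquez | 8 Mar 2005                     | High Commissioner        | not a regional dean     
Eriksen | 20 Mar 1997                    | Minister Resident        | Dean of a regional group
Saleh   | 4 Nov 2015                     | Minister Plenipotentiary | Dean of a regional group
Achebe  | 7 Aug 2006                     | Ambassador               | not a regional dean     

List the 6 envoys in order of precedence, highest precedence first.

By class of mission: Achebe (Ambassador); then Haddad and Vasquez (High Commissioner); then Saleh (Minister Plenipotentiary); then Eriksen (Minister Resident); then Salazar (Chargé d'affaires).
Haddad and Vasquez both have date of arrival in the capital 8 Mar 2005, so the next rule applies.
Among Haddad and Vasquez, alphabetically by surname: Haddad before Vasquez.
Full order: Achebe, Haddad, Vasquez, Saleh, Eriksen, Salazar.

Achebe, Haddad, Vasquez, Saleh, Eriksen, Salazar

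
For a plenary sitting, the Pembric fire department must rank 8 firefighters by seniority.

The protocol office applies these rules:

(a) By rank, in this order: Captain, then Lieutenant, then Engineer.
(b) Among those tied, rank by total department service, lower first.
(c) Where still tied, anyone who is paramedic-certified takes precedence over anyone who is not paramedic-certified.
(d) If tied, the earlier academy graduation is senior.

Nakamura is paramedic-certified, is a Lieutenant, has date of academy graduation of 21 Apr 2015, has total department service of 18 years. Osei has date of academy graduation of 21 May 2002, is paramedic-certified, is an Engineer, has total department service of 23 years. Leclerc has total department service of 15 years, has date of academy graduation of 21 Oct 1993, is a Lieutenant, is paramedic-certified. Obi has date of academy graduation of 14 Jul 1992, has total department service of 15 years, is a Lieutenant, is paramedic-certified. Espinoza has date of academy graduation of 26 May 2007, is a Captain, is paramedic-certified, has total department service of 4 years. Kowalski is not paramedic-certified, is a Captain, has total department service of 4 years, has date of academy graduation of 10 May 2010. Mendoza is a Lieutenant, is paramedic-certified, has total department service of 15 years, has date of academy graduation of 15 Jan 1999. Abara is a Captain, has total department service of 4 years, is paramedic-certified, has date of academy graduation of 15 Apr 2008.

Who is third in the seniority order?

By rank: Espinoza, Abara and Kowalski (Captain); then Obi, Leclerc, Mendoza and Nakamura (Lieutenant); then Osei (Engineer).
Espinoza, Abara and Kowalski all have total department service 4 years, so the next rule applies.
Among Espinoza, Abara and Kowalski, paramedic-certified before not paramedic-certified: Espinoza and Abara (paramedic-certified) before Kowalski (not paramedic-certified).
Among Espinoza and Abara, by date of academy graduation (earlier first): Espinoza (26 May 2007) before Abara (15 Apr 2008).
Among Obi, Leclerc, Mendoza and Nakamura, by total department service (lower first): Obi, Leclerc and Mendoza (15 years) before Nakamura (18 years).
Obi, Leclerc and Mendoza are each paramedic-certified, so the next rule applies.
Among Obi, Leclerc and Mendoza, by date of academy graduation (earlier first): Obi (14 Jul 1992) before Leclerc (21 Oct 1993) before Mendoza (15 Jan 1999).
Order: Espinoza, Abara, Kowalski, Obi, Leclerc, Mendoza, Nakamura, Osei.

Kowalski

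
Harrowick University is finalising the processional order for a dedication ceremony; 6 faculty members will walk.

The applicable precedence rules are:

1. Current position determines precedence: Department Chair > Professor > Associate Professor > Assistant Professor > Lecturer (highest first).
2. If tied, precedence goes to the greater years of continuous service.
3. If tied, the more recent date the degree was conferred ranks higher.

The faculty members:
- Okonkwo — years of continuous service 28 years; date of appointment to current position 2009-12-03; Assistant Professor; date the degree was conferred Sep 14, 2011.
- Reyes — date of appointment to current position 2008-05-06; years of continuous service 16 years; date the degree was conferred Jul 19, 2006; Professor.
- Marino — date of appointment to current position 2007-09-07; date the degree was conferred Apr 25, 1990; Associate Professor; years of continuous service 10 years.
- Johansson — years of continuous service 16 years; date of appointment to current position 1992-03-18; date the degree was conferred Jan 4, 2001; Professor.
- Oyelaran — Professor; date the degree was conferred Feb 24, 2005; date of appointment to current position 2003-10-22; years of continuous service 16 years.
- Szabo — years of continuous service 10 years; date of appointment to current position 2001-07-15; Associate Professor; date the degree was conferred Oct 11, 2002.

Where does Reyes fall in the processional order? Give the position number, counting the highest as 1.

By current position: Reyes, Oyelaran and Johansson (Professor); then Szabo and Marino (Associate Professor); then Okonkwo (Assistant Professor).
Reyes, Oyelaran and Johansson all have years of continuous service 16 years, so the next rule applies.
Among Reyes, Oyelaran and Johansson, by date the degree was conferred (later first): Reyes (Jul 19, 2006) before Oyelaran (Feb 24, 2005) before Johansson (Jan 4, 2001).
Szabo and Marino both have years of continuous service 10 years, so the next rule applies.
Among Szabo and Marino, by date the degree was conferred (later first): Szabo (Oct 11, 2002) before Marino (Apr 25, 1990).
Order: Reyes, Oyelaran, Johansson, Szabo, Marino, Okonkwo. So position 1.

1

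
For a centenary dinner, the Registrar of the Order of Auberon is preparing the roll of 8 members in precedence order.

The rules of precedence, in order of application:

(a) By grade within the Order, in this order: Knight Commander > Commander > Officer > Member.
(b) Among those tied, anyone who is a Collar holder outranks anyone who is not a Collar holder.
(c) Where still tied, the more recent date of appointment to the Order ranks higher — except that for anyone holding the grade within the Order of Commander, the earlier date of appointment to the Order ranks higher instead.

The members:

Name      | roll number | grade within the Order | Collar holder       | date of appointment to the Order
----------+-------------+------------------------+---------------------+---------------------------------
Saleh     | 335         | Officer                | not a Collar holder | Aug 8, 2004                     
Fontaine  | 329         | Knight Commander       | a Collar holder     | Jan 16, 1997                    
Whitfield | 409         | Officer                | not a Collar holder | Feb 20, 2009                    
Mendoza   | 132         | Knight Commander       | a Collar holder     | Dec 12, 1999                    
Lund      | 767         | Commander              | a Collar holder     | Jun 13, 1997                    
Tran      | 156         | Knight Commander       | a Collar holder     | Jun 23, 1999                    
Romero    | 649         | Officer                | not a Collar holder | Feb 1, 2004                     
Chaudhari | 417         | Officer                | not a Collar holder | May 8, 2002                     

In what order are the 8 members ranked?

By grade within the Order: Mendoza, Tran and Fontaine (Knight Commander); then Lund (Commander); then Whitfield, Saleh, Romero and Chaudhari (Officer).
Mendoza, Tran and Fontaine are each a Collar holder, so the next rule applies.
Among Mendoza, Tran and Fontaine, by date of appointment to the Order (later first): Mendoza (Dec 12, 1999) before Tran (Jun 23, 1999) before Fontaine (Jan 16, 1997).
Whitfield, Saleh, Romero and Chaudhari are each not a Collar holder, so the next rule applies.
Among Whitfield, Saleh, Romero and Chaudhari, by date of appointment to the Order (later first): Whitfield (Feb 20, 2009) before Saleh (Aug 8, 2004) before Romero (Feb 1, 2004) before Chaudhari (May 8, 2002).
Full order: Mendoza, Tran, Fontaine, Lund, Whitfield, Saleh, Romero, Chaudhari.

Mendoza, Tran, Fontaine, Lund, Whitfield, Saleh, Romero, Chaudhari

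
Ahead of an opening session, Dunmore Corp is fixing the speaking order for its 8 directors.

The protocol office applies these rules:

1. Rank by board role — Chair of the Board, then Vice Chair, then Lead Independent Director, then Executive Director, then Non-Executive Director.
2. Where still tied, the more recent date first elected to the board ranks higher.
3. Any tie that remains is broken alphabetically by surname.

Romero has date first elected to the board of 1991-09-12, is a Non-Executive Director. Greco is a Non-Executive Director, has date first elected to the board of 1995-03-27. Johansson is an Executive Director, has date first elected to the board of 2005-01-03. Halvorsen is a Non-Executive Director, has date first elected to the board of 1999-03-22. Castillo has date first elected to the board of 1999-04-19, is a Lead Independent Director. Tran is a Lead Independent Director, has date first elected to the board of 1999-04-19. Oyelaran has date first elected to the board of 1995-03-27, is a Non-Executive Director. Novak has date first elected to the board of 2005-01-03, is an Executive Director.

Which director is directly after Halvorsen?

By board role: Castillo and Tran (Lead Independent Director); then Johansson and Novak (Executive Director); then Halvorsen, Greco, Oyelaran and Romero (Non-Executive Director).
Castillo and Tran both have date first elected to the board 1999-04-19, so the next rule applies.
Among Castillo and Tran, alphabetically by surname: Castillo before Tran.
Johansson and Novak both have date first elected to the board 2005-01-03, so the next rule applies.
Among Johansson and Novak, alphabetically by surname: Johansson before Novak.
Among Halvorsen, Greco, Oyelaran and Romero, by date first elected to the board (later first): Halvorsen (1999-03-22) before Greco and Oyelaran (1995-03-27) before Romero (1991-09-12).
Among Greco and Oyelaran, alphabetically by surname: Greco before Oyelaran.
Order: Castillo, Tran, Johansson, Novak, Halvorsen, Greco, Oyelaran, Romero.

Greco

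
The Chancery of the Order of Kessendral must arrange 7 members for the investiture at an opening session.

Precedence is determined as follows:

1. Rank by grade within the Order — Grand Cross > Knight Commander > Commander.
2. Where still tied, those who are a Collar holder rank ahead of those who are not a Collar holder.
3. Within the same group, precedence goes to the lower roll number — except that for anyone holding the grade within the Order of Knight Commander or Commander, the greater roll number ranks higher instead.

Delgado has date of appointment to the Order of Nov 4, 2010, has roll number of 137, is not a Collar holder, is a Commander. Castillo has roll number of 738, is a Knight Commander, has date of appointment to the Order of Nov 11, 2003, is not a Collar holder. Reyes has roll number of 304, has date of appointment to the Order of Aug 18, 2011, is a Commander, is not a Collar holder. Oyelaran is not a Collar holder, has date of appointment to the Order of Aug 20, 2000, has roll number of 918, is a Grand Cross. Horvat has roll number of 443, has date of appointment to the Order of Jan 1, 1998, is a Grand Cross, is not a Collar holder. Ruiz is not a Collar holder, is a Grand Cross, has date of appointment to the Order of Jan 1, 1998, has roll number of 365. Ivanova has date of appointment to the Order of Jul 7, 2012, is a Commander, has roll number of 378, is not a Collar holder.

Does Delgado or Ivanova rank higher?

Ivanova

By grade within the Order: Ruiz, Horvat and Oyelaran (Grand Cross); then Castillo (Knight Commander); then Ivanova, Reyes and Delgado (Commander).
Ruiz, Horvat and Oyelaran are each not a Collar holder, so the next rule applies.
Among Ruiz, Horvat and Oyelaran, by roll number (lower first): Ruiz (365) before Horvat (443) before Oyelaran (918).
Ivanova, Reyes and Delgado are each not a Collar holder, so the next rule applies.
Among Ivanova, Reyes and Delgado, by roll number (higher first) (reversed rule for this group): Ivanova (378) before Reyes (304) before Delgado (137).
So Ivanova takes precedence.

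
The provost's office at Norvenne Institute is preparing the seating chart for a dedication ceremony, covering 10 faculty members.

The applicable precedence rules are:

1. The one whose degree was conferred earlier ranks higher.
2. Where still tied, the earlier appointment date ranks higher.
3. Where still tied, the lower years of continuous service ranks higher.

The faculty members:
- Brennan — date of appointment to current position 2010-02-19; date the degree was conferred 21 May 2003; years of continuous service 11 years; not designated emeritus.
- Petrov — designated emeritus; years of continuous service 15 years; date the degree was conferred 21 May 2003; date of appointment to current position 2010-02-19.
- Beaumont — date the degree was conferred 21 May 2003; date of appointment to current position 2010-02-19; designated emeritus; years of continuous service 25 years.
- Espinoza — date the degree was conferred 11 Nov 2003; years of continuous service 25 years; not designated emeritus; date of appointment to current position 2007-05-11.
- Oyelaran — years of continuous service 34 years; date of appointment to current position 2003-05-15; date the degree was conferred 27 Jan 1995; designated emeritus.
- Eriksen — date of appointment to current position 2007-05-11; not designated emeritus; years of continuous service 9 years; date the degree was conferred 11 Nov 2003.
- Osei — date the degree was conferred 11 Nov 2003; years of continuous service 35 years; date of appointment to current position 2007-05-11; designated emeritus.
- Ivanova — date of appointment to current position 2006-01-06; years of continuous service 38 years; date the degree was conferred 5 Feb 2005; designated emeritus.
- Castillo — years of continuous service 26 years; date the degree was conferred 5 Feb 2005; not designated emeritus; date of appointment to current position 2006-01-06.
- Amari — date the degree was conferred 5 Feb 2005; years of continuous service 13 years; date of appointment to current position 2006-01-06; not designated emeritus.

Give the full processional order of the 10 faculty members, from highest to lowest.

By date the degree was conferred (earlier first): Oyelaran (27 Jan 1995); then Brennan, Petrov and Beaumont (each 21 May 2003); then Eriksen, Espinoza and Osei (each 11 Nov 2003); then Amari, Castillo and Ivanova (each 5 Feb 2005).
Brennan, Petrov and Beaumont all have date of appointment to current position 2010-02-19, so the next rule applies.
Among Brennan, Petrov and Beaumont, by years of continuous service (lower first): Brennan (11 years) before Petrov (15 years) before Beaumont (25 years).
Eriksen, Espinoza and Osei all have date of appointment to current position 2007-05-11, so the next rule applies.
Among Eriksen, Espinoza and Osei, by years of continuous service (lower first): Eriksen (9 years) before Espinoza (25 years) before Osei (35 years).
Amari, Castillo and Ivanova all have date of appointment to current position 2006-01-06, so the next rule applies.
Among Amari, Castillo and Ivanova, by years of continuous service (lower first): Amari (13 years) before Castillo (26 years) before Ivanova (38 years).
Full order: Oyelaran, Brennan, Petrov, Beaumont, Eriksen, Espinoza, Osei, Amari, Castillo, Ivanova.

Oyelaran, Brennan, Petrov, Beaumont, Eriksen, Espinoza, Osei, Amari, Castillo, Ivanova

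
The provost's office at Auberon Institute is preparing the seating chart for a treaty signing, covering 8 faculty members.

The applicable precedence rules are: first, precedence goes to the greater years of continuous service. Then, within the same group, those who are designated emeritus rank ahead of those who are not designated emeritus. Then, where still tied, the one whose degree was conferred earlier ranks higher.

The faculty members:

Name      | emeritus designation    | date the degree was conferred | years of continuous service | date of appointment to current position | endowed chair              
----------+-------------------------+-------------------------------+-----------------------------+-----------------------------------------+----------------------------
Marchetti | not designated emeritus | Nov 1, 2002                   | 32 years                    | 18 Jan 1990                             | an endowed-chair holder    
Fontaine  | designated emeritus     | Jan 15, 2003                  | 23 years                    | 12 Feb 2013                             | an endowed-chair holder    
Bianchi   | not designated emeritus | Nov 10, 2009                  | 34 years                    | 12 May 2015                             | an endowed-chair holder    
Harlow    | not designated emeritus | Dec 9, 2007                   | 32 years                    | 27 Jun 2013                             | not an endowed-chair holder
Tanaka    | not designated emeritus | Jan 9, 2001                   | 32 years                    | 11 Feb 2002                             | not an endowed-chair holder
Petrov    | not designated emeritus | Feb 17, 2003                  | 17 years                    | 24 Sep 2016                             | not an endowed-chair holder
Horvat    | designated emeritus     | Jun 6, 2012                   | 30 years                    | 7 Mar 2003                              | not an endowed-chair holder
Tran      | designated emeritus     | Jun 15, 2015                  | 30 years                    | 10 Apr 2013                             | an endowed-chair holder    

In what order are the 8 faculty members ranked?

By years of continuous service (higher first): Bianchi (34 years); then Tanaka, Marchetti and Harlow (each 32 years); then Horvat and Tran (both 30 years); then Fontaine (23 years); then Petrov (17 years).
Tanaka, Marchetti and Harlow are each not designated emeritus, so the next rule applies.
Among Tanaka, Marchetti and Harlow, by date the degree was conferred (earlier first): Tanaka (Jan 9, 2001) before Marchetti (Nov 1, 2002) before Harlow (Dec 9, 2007).
Horvat and Tran are each designated emeritus, so the next rule applies.
Among Horvat and Tran, by date the degree was conferred (earlier first): Horvat (Jun 6, 2012) before Tran (Jun 15, 2015).
Full order: Bianchi, Tanaka, Marchetti, Harlow, Horvat, Tran, Fontaine, Petrov.

Bianchi, Tanaka, Marchetti, Harlow, Horvat, Tran, Fontaine, Petrov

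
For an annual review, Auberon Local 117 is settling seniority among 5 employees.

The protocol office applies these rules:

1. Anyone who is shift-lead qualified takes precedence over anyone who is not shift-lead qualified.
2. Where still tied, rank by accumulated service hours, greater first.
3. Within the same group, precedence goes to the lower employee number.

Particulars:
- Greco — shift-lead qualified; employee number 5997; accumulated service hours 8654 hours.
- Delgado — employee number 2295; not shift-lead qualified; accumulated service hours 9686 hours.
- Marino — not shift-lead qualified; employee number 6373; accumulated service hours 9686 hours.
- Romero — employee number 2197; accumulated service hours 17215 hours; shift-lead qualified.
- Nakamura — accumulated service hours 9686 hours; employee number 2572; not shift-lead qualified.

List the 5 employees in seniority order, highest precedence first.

Romero, Greco, Delgado, Nakamura, Marino

By the first rule: Romero and Greco (both shift-lead qualified); then Delgado, Nakamura and Marino (each not shift-lead qualified).
Among Romero and Greco, by accumulated service hours (higher first): Romero (17215 hours) before Greco (8654 hours).
Delgado, Nakamura and Marino all have accumulated service hours 9686 hours, so the next rule applies.
Among Delgado, Nakamura and Marino, by employee number (lower first): Delgado (2295) before Nakamura (2572) before Marino (6373).
Full order: Romero, Greco, Delgado, Nakamura, Marino.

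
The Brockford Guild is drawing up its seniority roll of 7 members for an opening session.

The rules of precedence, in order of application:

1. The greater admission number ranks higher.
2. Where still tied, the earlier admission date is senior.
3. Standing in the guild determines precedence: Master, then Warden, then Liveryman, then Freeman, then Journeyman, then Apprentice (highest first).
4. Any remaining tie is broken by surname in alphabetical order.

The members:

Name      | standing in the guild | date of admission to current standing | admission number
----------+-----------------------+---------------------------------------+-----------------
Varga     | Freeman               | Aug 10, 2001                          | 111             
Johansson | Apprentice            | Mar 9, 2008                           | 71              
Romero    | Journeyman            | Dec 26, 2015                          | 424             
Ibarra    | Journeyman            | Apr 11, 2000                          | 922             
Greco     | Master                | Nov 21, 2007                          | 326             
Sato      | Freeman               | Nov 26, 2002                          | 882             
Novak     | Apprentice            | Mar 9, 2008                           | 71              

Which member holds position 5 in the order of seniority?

By admission number (higher first): Ibarra (922); then Sato (882); then Romero (424); then Greco (326); then Varga (111); then Johansson and Novak (both 71).
Johansson and Novak both have date of admission to current standing Mar 9, 2008, so the next rule applies.
Johansson and Novak are each Apprentice, so the next rule applies.
Among Johansson and Novak, alphabetically by surname: Johansson before Novak.
Order: Ibarra, Sato, Romero, Greco, Varga, Johansson, Novak.

Varga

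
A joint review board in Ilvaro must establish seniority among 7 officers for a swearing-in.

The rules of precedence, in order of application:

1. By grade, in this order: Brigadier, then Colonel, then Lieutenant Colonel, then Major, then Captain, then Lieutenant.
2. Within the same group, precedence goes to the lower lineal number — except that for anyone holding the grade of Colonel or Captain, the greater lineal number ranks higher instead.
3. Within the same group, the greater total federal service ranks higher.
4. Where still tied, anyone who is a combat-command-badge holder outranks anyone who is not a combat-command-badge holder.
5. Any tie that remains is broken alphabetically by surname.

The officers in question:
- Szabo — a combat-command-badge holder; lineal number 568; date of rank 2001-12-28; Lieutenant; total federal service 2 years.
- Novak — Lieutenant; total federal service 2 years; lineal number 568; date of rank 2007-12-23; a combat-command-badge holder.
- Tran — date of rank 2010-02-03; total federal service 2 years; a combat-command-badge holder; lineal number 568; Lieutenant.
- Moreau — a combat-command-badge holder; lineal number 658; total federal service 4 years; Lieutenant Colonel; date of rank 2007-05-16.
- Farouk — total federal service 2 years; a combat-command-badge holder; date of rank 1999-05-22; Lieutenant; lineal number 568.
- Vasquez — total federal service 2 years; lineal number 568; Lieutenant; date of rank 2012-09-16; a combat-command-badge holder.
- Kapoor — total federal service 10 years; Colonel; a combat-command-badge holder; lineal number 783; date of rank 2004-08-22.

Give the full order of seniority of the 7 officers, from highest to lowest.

By grade: Kapoor (Colonel); then Moreau (Lieutenant Colonel); then Farouk, Novak, Szabo, Tran and Vasquez (Lieutenant).
Farouk, Novak, Szabo, Tran and Vasquez all have lineal number 568, so the next rule applies.
Farouk, Novak, Szabo, Tran and Vasquez all have total federal service 2 years, so the next rule applies.
Farouk, Novak, Szabo, Tran and Vasquez are each a combat-command-badge holder, so the next rule applies.
Among Farouk, Novak, Szabo, Tran and Vasquez, alphabetically by surname: Farouk before Novak before Szabo before Tran before Vasquez.
Full order: Kapoor, Moreau, Farouk, Novak, Szabo, Tran, Vasquez.

Kapoor, Moreau, Farouk, Novak, Szabo, Tran, Vasquez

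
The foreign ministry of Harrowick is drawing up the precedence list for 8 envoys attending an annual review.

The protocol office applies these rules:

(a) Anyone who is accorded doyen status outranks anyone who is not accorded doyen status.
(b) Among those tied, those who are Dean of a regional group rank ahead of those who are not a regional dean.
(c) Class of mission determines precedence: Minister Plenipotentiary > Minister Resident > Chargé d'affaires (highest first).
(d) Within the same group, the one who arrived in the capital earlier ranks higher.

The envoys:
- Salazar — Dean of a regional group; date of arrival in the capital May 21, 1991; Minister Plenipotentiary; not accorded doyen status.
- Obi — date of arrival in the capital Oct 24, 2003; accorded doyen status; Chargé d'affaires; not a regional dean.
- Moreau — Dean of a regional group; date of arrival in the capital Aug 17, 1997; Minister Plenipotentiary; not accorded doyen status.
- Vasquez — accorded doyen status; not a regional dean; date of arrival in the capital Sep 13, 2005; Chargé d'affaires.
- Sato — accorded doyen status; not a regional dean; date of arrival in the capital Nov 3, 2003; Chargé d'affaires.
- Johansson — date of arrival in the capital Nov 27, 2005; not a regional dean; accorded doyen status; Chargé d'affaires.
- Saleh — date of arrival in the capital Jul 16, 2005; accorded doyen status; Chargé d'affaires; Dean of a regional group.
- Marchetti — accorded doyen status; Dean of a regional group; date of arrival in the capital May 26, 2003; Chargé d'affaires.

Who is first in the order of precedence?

By the first rule: Marchetti, Saleh, Obi, Sato, Vasquez and Johansson (each accorded doyen status); then Salazar and Moreau (both not accorded doyen status).
Among Marchetti, Saleh, Obi, Sato, Vasquez and Johansson, Dean of a regional group before not a regional dean: Marchetti and Saleh (Dean of a regional group) before Obi, Sato, Vasquez and Johansson (not a regional dean).
Marchetti and Saleh are each Chargé d'affaires, so the next rule applies.
Among Marchetti and Saleh, by date of arrival in the capital (earlier first): Marchetti (May 26, 2003) before Saleh (Jul 16, 2005).
Obi, Sato, Vasquez and Johansson are each Chargé d'affaires, so the next rule applies.
Among Obi, Sato, Vasquez and Johansson, by date of arrival in the capital (earlier first): Obi (Oct 24, 2003) before Sato (Nov 3, 2003) before Vasquez (Sep 13, 2005) before Johansson (Nov 27, 2005).
Salazar and Moreau are each Dean of a regional group, so the next rule applies.
Salazar and Moreau are each Minister Plenipotentiary, so the next rule applies.
Among Salazar and Moreau, by date of arrival in the capital (earlier first): Salazar (May 21, 1991) before Moreau (Aug 17, 1997).
Order: Marchetti, Saleh, Obi, Sato, Vasquez, Johansson, Salazar, Moreau.

Marchetti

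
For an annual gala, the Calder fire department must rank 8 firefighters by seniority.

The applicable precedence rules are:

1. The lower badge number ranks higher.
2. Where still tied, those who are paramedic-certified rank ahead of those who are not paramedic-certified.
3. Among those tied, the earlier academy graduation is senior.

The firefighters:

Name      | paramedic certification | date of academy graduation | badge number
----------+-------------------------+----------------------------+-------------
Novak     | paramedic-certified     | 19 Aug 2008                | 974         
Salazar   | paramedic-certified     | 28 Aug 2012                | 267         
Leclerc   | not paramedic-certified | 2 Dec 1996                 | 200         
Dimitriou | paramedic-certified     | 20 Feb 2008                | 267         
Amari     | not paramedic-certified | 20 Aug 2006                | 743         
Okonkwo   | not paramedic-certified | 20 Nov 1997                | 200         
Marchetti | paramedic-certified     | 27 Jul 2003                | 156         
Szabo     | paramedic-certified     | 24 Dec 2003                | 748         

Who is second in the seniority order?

Leclerc

By badge number (lower first): Marchetti (156); then Leclerc and Okonkwo (both 200); then Dimitriou and Salazar (both 267); then Amari (743); then Szabo (748); then Novak (974).
Leclerc and Okonkwo are each not paramedic-certified, so the next rule applies.
Among Leclerc and Okonkwo, by date of academy graduation (earlier first): Leclerc (2 Dec 1996) before Okonkwo (20 Nov 1997).
Dimitriou and Salazar are each paramedic-certified, so the next rule applies.
Among Dimitriou and Salazar, by date of academy graduation (earlier first): Dimitriou (20 Feb 2008) before Salazar (28 Aug 2012).
Order: Marchetti, Leclerc, Okonkwo, Dimitriou, Salazar, Amari, Szabo, Novak.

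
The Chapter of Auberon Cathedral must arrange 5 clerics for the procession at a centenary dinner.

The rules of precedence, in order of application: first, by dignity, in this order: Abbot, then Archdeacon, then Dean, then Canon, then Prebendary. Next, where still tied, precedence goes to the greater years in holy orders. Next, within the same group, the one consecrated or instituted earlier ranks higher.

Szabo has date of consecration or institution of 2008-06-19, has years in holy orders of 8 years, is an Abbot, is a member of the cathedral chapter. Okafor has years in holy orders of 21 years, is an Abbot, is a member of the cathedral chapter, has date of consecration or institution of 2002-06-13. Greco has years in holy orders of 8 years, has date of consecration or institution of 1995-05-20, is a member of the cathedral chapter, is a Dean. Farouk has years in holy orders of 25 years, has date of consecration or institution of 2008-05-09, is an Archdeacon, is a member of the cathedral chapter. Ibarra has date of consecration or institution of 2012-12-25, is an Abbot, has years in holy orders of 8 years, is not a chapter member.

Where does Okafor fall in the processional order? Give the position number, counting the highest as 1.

By dignity: Okafor, Szabo and Ibarra (Abbot); then Farouk (Archdeacon); then Greco (Dean).
Among Okafor, Szabo and Ibarra, by years in holy orders (higher first): Okafor (21 years) before Szabo and Ibarra (8 years).
Among Szabo and Ibarra, by date of consecration or institution (earlier first): Szabo (2008-06-19) before Ibarra (2012-12-25).
Order: Okafor, Szabo, Ibarra, Farouk, Greco. So position 1.

1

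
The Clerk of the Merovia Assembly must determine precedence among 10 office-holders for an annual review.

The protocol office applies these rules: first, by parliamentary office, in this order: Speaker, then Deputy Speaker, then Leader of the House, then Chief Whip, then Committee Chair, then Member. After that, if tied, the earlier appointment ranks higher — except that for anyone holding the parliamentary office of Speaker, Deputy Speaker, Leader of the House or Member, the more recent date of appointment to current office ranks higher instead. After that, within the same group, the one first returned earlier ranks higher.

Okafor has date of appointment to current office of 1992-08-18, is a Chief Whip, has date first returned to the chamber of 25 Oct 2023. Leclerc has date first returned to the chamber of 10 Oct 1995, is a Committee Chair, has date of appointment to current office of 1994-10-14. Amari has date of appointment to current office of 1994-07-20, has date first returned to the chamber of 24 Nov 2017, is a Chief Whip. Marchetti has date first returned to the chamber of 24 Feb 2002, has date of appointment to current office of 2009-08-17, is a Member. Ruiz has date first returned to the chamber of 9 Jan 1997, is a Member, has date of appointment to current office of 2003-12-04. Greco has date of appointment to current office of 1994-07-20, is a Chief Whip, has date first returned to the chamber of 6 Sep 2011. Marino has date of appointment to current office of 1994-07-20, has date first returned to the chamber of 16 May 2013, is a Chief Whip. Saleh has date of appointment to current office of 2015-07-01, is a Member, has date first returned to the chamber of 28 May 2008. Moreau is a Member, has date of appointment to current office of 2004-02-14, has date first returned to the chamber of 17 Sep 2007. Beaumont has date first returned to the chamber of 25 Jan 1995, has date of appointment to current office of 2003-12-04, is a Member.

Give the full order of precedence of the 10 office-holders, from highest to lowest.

By parliamentary office: Okafor, Greco, Marino and Amari (Chief Whip); then Leclerc (Committee Chair); then Saleh, Marchetti, Moreau, Beaumont and Ruiz (Member).
Among Okafor, Greco, Marino and Amari, by date of appointment to current office (earlier first): Okafor (1992-08-18) before Greco, Marino and Amari (1994-07-20).
Among Greco, Marino and Amari, by date first returned to the chamber (earlier first): Greco (6 Sep 2011) before Marino (16 May 2013) before Amari (24 Nov 2017).
Among Saleh, Marchetti, Moreau, Beaumont and Ruiz, by date of appointment to current office (later first) (reversed rule for this group): Saleh (2015-07-01) before Marchetti (2009-08-17) before Moreau (2004-02-14) before Beaumont and Ruiz (2003-12-04).
Among Beaumont and Ruiz, by date first returned to the chamber (earlier first): Beaumont (25 Jan 1995) before Ruiz (9 Jan 1997).
Full order: Okafor, Greco, Marino, Amari, Leclerc, Saleh, Marchetti, Moreau, Beaumont, Ruiz.

Okafor, Greco, Marino, Amari, Leclerc, Saleh, Marchetti, Moreau, Beaumont, Ruiz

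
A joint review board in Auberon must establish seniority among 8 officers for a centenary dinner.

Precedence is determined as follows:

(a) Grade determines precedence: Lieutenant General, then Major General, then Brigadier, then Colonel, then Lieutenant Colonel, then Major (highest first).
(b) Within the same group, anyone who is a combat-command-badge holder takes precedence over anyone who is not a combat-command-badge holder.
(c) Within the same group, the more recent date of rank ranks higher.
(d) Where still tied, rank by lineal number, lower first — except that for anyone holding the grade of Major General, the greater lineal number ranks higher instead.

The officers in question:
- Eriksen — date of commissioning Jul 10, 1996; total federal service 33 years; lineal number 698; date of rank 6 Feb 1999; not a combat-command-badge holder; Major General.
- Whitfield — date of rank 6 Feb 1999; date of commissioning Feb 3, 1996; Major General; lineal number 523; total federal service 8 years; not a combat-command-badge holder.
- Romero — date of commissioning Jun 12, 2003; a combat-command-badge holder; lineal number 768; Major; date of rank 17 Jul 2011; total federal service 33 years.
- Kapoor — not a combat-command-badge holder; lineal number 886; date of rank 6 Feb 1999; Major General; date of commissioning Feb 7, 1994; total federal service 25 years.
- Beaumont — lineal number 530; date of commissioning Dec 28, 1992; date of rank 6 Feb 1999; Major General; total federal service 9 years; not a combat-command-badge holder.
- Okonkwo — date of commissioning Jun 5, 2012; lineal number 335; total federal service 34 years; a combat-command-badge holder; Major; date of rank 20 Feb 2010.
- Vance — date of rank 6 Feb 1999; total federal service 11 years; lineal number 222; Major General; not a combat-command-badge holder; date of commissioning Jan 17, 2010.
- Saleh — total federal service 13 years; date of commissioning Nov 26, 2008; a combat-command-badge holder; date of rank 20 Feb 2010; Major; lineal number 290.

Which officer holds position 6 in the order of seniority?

Romero

By grade: Kapoor, Eriksen, Beaumont, Whitfield and Vance (Major General); then Romero, Saleh and Okonkwo (Major).
Kapoor, Eriksen, Beaumont, Whitfield and Vance are each not a combat-command-badge holder, so the next rule applies.
Kapoor, Eriksen, Beaumont, Whitfield and Vance all have date of rank 6 Feb 1999, so the next rule applies.
Among Kapoor, Eriksen, Beaumont, Whitfield and Vance, by lineal number (higher first) (reversed rule for this group): Kapoor (886) before Eriksen (698) before Beaumont (530) before Whitfield (523) before Vance (222).
Romero, Saleh and Okonkwo are each a combat-command-badge holder, so the next rule applies.
Among Romero, Saleh and Okonkwo, by date of rank (later first): Romero (17 Jul 2011) before Saleh and Okonkwo (20 Feb 2010).
Among Saleh and Okonkwo, by lineal number (lower first): Saleh (290) before Okonkwo (335).
Order: Kapoor, Eriksen, Beaumont, Whitfield, Vance, Romero, Saleh, Okonkwo.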